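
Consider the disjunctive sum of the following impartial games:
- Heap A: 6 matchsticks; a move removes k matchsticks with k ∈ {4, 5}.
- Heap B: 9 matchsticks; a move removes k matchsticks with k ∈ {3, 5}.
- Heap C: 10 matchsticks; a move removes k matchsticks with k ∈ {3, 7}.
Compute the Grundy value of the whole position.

1

For heap A, compute g(0), g(1), … with moves {4, 5}:
g(0) = mex{} = 0
g(1) = mex{} = 0
g(2) = mex{} = 0
g(3) = mex{} = 0
g(4) = mex{0} = 1
g(5) = mex{0} = 1
g(6) = mex{0} = 1
So g(6) = 1.
Grundy values for heap B (subtraction set {3, 5}):
g(0) = mex{} = 0
g(1) = mex{} = 0
g(2) = mex{} = 0
g(3) = mex{0} = 1
g(4) = mex{0} = 1
g(5) = mex{0} = 1
g(6) = mex{0,1} = 2
g(7) = mex{0,1} = 2
g(8) = mex{1} = 0
g(9) = mex{1,2} = 0
So g(9) = 0.
For heap C, compute g(0), g(1), … with moves {3, 7}:
g(0) = mex{} = 0
g(1) = mex{} = 0
g(2) = mex{} = 0
g(3) = mex{0} = 1
g(4) = mex{0} = 1
g(5) = mex{0} = 1
g(6) = mex{1} = 0
g(7) = mex{0,1} = 2
g(8) = mex{0,1} = 2
g(9) = mex{0} = 1
g(10) = mex{1,2} = 0
So g(10) = 0.
By the Sprague-Grundy theorem, the Grundy value of a sum of independent games is the XOR of the component values.
Combined value = 1 XOR 0 XOR 0 = 1.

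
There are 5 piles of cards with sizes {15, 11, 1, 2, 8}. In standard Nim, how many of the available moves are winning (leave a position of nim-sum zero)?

Nim-sum: 15 ⊕ 11 ⊕ 1 ⊕ 2 ⊕ 8 = 15.
The overall nim-sum is X = 15. A pile of size p has a winning move iff p XOR X < p (reduce it to p XOR X).
  15: 15 XOR 15 = 0 < 15 — winning move (to 0).
  11: 11 XOR 15 = 4 < 11 — winning move (to 4).
  1: 1 XOR 15 = 14 ≥ 1 — no move.
  2: 2 XOR 15 = 13 ≥ 2 — no move.
  8: 8 XOR 15 = 7 < 8 — winning move (to 7).
That gives 3 winning moves.

3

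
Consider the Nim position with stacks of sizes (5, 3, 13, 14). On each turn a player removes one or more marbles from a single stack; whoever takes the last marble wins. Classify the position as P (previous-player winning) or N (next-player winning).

N-position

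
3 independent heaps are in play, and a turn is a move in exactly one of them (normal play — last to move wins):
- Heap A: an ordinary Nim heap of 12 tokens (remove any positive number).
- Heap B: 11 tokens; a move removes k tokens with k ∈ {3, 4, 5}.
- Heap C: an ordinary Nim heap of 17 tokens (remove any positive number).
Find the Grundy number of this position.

28

Heap A is a plain Nim heap of size 12, so its Grundy value is 12.
For heap B, compute g(0), g(1), … with moves {3, 4, 5}:
g(0) = mex{} = 0
g(1) = mex{} = 0
g(2) = mex{} = 0
g(3) = mex{0} = 1
g(4) = mex{0} = 1
g(5) = mex{0} = 1
g(6) = mex{0,1} = 2
g(7) = mex{0,1} = 2
g(8) = mex{1} = 0
g(9) = mex{1,2} = 0
g(10) = mex{1,2} = 0
g(11) = mex{0,2} = 1
So g(11) = 1.
Heap C is a plain Nim heap of size 17, so its Grundy value is 17.
The value of a disjunctive sum is the nim-sum of the parts.
Combined value = 12 XOR 1 XOR 17 = 28.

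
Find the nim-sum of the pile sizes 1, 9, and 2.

Nim-sum: 1 XOR 9 XOR 2 = 10.

10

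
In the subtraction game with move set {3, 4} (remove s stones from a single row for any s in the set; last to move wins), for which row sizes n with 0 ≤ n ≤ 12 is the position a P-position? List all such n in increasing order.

0, 1, 2, 7, 8, 9

Grundy values for subtraction set {3, 4}:
k:     0  1  2  3  4  5  6  7  8  9 10 11 12
g(k):  0  0  0  1  1  1  2  0  0  0  1  1  1
The P-positions (g = 0) in 0..12 are 0, 1, 2, 7, 8, 9.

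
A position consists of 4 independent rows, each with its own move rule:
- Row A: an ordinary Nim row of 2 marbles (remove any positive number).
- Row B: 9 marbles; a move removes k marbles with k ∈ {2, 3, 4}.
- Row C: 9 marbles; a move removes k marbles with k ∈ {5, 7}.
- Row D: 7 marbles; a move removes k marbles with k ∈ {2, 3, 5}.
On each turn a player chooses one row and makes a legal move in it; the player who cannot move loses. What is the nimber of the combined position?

2

Row A is a plain Nim row of size 2, so its Grundy value is 2.
For row B, compute g(0), g(1), … with moves {2, 3, 4}:
g(0) = mex{} = 0
g(1) = mex{} = 0
g(2) = mex{0} = 1
g(3) = mex{0} = 1
g(4) = mex{0,1} = 2
g(5) = mex{0,1} = 2
g(6) = mex{1,2} = 0
g(7) = mex{1,2} = 0
g(8) = mex{0,2} = 1
g(9) = mex{0,2} = 1
So g(9) = 1.
Build the Grundy sequence for row C with g(k) = mex{g(k−s) : s ∈ {5, 7}, s ≤ k}:
g(0) = mex{} = 0
g(1) = mex{} = 0
g(2) = mex{} = 0
g(3) = mex{} = 0
g(4) = mex{} = 0
g(5) = mex{0} = 1
g(6) = mex{0} = 1
g(7) = mex{0} = 1
g(8) = mex{0} = 1
g(9) = mex{0} = 1
So g(9) = 1.
For row D, compute g(0), g(1), … with moves {2, 3, 5}:
k:     0  1  2  3  4  5  6  7
g(k):  0  0  1  1  2  2  3  0
So g(7) = 0.
By the Sprague-Grundy theorem, the Grundy value of a sum of independent games is the XOR of the component values.
Combined value = 2 ⊕ 1 ⊕ 1 ⊕ 0 = 2.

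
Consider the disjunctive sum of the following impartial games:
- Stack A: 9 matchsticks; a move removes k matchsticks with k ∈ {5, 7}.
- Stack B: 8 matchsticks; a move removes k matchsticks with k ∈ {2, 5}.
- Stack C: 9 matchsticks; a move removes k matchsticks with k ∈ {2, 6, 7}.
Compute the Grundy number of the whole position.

Grundy values for stack A (subtraction set {5, 7}):
g(0) = mex{} = 0
g(1) = mex{} = 0
g(2) = mex{} = 0
g(3) = mex{} = 0
g(4) = mex{} = 0
g(5) = mex{0} = 1
g(6) = mex{0} = 1
g(7) = mex{0} = 1
g(8) = mex{0} = 1
g(9) = mex{0} = 1
So g(9) = 1.
For stack B, compute g(0), g(1), … with moves {2, 5}:
k:     0  1  2  3  4  5  6  7  8
g(k):  0  0  1  1  0  2  1  0  0
So g(8) = 0.
Grundy values for stack C (subtraction set {2, 6, 7}):
k:     0  1  2  3  4  5  6  7  8  9
g(k):  0  0  1  1  0  0  1  1  2  0
So g(9) = 0.
The value of a disjunctive sum is the nim-sum of the parts.
Combined value = 1 XOR 0 XOR 0 = 1.

1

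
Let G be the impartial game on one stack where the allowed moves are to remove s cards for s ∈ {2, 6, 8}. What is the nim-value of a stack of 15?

Build the Grundy sequence with g(k) = mex{g(k−s) : s ∈ {2, 6, 8}, s ≤ k}:
k:     0  1  2  3  4  5  6  7  8  9 10 11 12 13 14 15
g(k):  0  0  1  1  0  0  1  1  2  2  3  3  2  2  0  0
So g(15) = 0.

0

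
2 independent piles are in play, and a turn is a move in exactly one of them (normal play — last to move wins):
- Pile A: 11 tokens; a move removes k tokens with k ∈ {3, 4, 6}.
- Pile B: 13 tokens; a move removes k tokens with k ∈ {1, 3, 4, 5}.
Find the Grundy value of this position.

Grundy values for pile A (subtraction set {3, 4, 6}):
k:     0  1  2  3  4  5  6  7  8  9 10 11
g(k):  0  0  0  1  1  1  2  2  2  0  0  0
So g(11) = 0.
Build the Grundy sequence for pile B with g(k) = mex{g(k−s) : s ∈ {1, 3, 4, 5}, s ≤ k}:
k:     0  1  2  3  4  5  6  7  8  9 10 11 12 13
g(k):  0  1  0  1  2  3  2  3  0  1  0  1  2  3
So g(13) = 3.
By the Sprague-Grundy theorem, the Grundy value of a sum of independent games is the XOR of the component values.
Combined value = 0 XOR 3 = 3.

3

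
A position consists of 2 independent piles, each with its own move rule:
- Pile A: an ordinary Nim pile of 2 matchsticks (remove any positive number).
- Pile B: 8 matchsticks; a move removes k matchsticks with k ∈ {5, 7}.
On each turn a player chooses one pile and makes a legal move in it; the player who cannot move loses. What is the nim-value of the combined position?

3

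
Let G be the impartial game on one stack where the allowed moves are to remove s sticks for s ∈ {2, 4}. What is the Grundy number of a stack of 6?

Build the Grundy sequence with g(k) = mex{g(k−s) : s ∈ {2, 4}, s ≤ k}:
g(0) = mex{} = 0
g(1) = mex{} = 0
g(2) = mex{0} = 1
g(3) = mex{0} = 1
g(4) = mex{0,1} = 2
g(5) = mex{0,1} = 2
g(6) = mex{1,2} = 0
So g(6) = 0.

0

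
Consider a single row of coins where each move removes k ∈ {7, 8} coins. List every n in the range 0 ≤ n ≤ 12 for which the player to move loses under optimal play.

0, 1, 2, 3, 4, 5, 6

Grundy values for subtraction set {7, 8}:
g(0) = mex{} = 0
g(1) = mex{} = 0
g(2) = mex{} = 0
g(3) = mex{} = 0
g(4) = mex{} = 0
g(5) = mex{} = 0
g(6) = mex{} = 0
g(7) = mex{0} = 1
g(8) = mex{0} = 1
g(9) = mex{0} = 1
g(10) = mex{0} = 1
g(11) = mex{0} = 1
g(12) = mex{0} = 1
The P-positions (g = 0) in 0..12 are 0, 1, 2, 3, 4, 5, 6.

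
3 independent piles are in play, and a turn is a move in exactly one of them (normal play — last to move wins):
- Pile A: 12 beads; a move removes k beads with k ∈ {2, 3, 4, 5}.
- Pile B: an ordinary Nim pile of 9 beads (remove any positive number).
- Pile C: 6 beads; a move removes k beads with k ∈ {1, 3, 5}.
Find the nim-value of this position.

Grundy values for pile A (subtraction set {2, 3, 4, 5}):
g(0) = mex{} = 0
g(1) = mex{} = 0
g(2) = mex{0} = 1
g(3) = mex{0} = 1
g(4) = mex{0,1} = 2
g(5) = mex{0,1} = 2
g(6) = mex{0,1,2} = 3
g(7) = mex{1,2} = 0
g(8) = mex{1,2,3} = 0
g(9) = mex{0,2,3} = 1
g(10) = mex{0,2,3} = 1
g(11) = mex{0,1,3} = 2
g(12) = mex{0,1} = 2
So g(12) = 2.
Pile B is a plain Nim pile of size 9, so its Grundy value is 9.
Grundy values for pile C (subtraction set {1, 3, 5}):
g(0) = mex{} = 0
g(1) = mex{0} = 1
g(2) = mex{1} = 0
g(3) = mex{0} = 1
g(4) = mex{1} = 0
g(5) = mex{0} = 1
g(6) = mex{1} = 0
So g(6) = 0.
The value of a disjunctive sum is the nim-sum of the parts.
Combined value = 2 ⊕ 9 ⊕ 0 = 11.

11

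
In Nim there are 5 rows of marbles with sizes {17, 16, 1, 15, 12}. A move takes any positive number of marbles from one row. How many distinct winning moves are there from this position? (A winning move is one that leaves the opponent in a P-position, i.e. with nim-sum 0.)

1

Nim-sum: 17 ^ 16 ^ 1 ^ 15 ^ 12 = 3.
The overall nim-sum is X = 3. A row of size p has a winning move iff p XOR X < p (reduce it to p XOR X).
  17: 17 XOR 3 = 18 ≥ 17 — no move.
  16: 16 XOR 3 = 19 ≥ 16 — no move.
  1: 1 XOR 3 = 2 ≥ 1 — no move.
  15: 15 XOR 3 = 12 < 15 — winning move (to 12).
  12: 12 XOR 3 = 15 ≥ 12 — no move.
That gives 1 winning move.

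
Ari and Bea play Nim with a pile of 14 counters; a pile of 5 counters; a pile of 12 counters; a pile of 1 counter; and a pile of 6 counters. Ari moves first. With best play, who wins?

Bea wins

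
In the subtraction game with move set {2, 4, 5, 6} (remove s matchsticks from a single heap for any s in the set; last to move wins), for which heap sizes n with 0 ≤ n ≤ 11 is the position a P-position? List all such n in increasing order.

0, 1, 8, 9

Compute g(0), g(1), … for moves {2, 4, 5, 6}:
g(0) = mex{} = 0
g(1) = mex{} = 0
g(2) = mex{0} = 1
g(3) = mex{0} = 1
g(4) = mex{0,1} = 2
g(5) = mex{0,1} = 2
g(6) = mex{0,1,2} = 3
g(7) = mex{0,1,2} = 3
g(8) = mex{1,2,3} = 0
g(9) = mex{1,2,3} = 0
g(10) = mex{0,2,3} = 1
g(11) = mex{0,2,3} = 1
The P-positions (g = 0) in 0..11 are 0, 1, 8, 9.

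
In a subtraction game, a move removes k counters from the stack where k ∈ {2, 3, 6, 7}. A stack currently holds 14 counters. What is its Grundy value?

0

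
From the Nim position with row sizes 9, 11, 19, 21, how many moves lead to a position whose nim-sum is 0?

Compute the nim-sum pairwise:
9 XOR 11 = 2
2 XOR 19 = 17
17 XOR 21 = 4
The overall nim-sum is X = 4. A row of size p has a winning move iff p XOR X < p (reduce it to p XOR X).
  9: 9 XOR 4 = 13 ≥ 9 — no move.
  11: 11 XOR 4 = 15 ≥ 11 — no move.
  19: 19 XOR 4 = 23 ≥ 19 — no move.
  21: 21 XOR 4 = 17 < 21 — winning move (to 17).
That gives 1 winning move.

1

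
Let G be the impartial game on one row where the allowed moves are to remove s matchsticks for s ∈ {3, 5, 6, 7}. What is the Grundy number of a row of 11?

Grundy values for subtraction set {3, 5, 6, 7}:
g(0) = mex{} = 0
g(1) = mex{} = 0
g(2) = mex{} = 0
g(3) = mex{0} = 1
g(4) = mex{0} = 1
g(5) = mex{0} = 1
g(6) = mex{0,1} = 2
g(7) = mex{0,1} = 2
g(8) = mex{0,1} = 2
g(9) = mex{0,1,2} = 3
g(10) = mex{1,2} = 0
g(11) = mex{1,2} = 0
So g(11) = 0.

0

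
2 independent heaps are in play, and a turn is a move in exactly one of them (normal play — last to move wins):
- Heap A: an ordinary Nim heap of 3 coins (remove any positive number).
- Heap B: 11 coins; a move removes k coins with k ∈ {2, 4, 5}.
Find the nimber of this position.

Heap A is a plain Nim heap of size 3, so its Grundy value is 3.
For heap B, compute g(0), g(1), … with moves {2, 4, 5}:
g(0) = mex{} = 0
g(1) = mex{} = 0
g(2) = mex{0} = 1
g(3) = mex{0} = 1
g(4) = mex{0,1} = 2
g(5) = mex{0,1} = 2
g(6) = mex{0,1,2} = 3
g(7) = mex{1,2} = 0
g(8) = mex{1,2,3} = 0
g(9) = mex{0,2} = 1
g(10) = mex{0,2,3} = 1
g(11) = mex{0,1,3} = 2
So g(11) = 2.
By the Sprague-Grundy theorem, the Grundy value of a sum of independent games is the XOR of the component values.
Combined value = 3 ⊕ 2 = 1.

1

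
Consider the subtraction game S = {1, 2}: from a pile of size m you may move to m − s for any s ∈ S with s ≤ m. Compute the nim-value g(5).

Compute g(0), g(1), … for moves {1, 2}:
g(0) = mex{} = 0
g(1) = mex{0} = 1
g(2) = mex{0,1} = 2
g(3) = mex{1,2} = 0
g(4) = mex{0,2} = 1
g(5) = mex{0,1} = 2
So g(5) = 2.

2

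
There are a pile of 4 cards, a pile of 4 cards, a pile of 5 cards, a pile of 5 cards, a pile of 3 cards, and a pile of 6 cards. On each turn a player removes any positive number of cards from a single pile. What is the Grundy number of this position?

5

In binary:
  100  (4)
  100  (4)
  101  (5)
  101  (5)
  011  (3)
  110  (6)
  ---
  101  (5)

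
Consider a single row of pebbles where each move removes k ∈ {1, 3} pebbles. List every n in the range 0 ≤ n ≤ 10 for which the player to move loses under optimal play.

0, 2, 4, 6, 8, 10

Grundy values for subtraction set {1, 3}:
k:     0  1  2  3  4  5  6  7  8  9 10
g(k):  0  1  0  1  0  1  0  1  0  1  0
The P-positions (g = 0) in 0..10 are 0, 2, 4, 6, 8, 10.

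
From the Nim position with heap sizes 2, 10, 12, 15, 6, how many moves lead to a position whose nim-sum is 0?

Bitwise XOR of the heap sizes:
  0010  (2)
  1010  (10)
  1100  (12)
  1111  (15)
  0110  (6)
  ----
  1101  (13)
The overall nim-sum is X = 13. A heap of size p has a winning move iff p XOR X < p (reduce it to p XOR X).
  2: 2 XOR 13 = 15 ≥ 2 — no move.
  10: 10 XOR 13 = 7 < 10 — winning move (to 7).
  12: 12 XOR 13 = 1 < 12 — winning move (to 1).
  15: 15 XOR 13 = 2 < 15 — winning move (to 2).
  6: 6 XOR 13 = 11 ≥ 6 — no move.
That gives 3 winning moves.

3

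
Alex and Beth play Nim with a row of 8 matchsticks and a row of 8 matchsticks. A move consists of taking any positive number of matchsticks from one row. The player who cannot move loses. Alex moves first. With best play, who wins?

Beth wins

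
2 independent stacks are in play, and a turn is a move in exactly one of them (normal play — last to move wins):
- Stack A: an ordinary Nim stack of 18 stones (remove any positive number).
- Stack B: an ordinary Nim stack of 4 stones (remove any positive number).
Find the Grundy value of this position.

Stack A is a plain Nim stack of size 18, so its Grundy value is 18.
Stack B is a plain Nim stack of size 4, so its Grundy value is 4.
By the Sprague-Grundy theorem, the Grundy value of a sum of independent games is the XOR of the component values.
Combined value = 18 XOR 4 = 22.

22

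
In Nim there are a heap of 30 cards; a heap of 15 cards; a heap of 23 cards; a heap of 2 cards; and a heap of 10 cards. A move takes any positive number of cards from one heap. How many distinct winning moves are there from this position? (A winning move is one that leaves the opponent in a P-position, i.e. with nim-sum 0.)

3

Compute the nim-sum pairwise:
30 XOR 15 = 17
17 XOR 23 = 6
6 XOR 2 = 4
4 XOR 10 = 14
The overall nim-sum is X = 14. A heap of size p has a winning move iff p XOR X < p (reduce it to p XOR X).
  30: 30 XOR 14 = 16 < 30 — winning move (to 16).
  15: 15 XOR 14 = 1 < 15 — winning move (to 1).
  23: 23 XOR 14 = 25 ≥ 23 — no move.
  2: 2 XOR 14 = 12 ≥ 2 — no move.
  10: 10 XOR 14 = 4 < 10 — winning move (to 4).
That gives 3 winning moves.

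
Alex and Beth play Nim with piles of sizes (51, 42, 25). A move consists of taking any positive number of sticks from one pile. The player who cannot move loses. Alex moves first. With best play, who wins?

Compute the nim-sum pairwise:
51 XOR 42 = 25
25 XOR 25 = 0
The nim-sum is 0, so this is a P-position: the player to move is in a losing position under optimal play; Alex is about to move from it and so loses — Beth wins.

Beth wins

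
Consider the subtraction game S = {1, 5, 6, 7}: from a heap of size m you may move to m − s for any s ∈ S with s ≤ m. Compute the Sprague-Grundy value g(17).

1

Compute g(0), g(1), … for moves {1, 5, 6, 7}:
k:     0  1  2  3  4  5  6  7  8  9 10 11 12 13 14 15 16 17
g(k):  0  1  0  1  0  1  2  3  2  3  2  3  0  1  0  1  0  1
So g(17) = 1.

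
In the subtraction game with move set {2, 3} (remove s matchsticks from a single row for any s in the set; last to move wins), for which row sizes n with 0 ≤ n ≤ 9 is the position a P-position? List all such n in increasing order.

0, 1, 5, 6

Build the Grundy sequence with g(k) = mex{g(k−s) : s ∈ {2, 3}, s ≤ k}:
k:     0  1  2  3  4  5  6  7  8  9
g(k):  0  0  1  1  2  0  0  1  1  2
The P-positions (g = 0) in 0..9 are 0, 1, 5, 6.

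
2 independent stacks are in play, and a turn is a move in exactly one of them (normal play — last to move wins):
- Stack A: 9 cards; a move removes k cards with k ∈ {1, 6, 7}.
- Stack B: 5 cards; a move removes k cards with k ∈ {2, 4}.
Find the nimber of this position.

1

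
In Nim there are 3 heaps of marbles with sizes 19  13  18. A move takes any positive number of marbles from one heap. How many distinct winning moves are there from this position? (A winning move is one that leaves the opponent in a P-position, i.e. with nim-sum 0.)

Nim-sum: 19 XOR 13 XOR 18 = 12.
The overall nim-sum is X = 12. A heap of size p has a winning move iff p XOR X < p (reduce it to p XOR X).
  19: 19 XOR 12 = 31 ≥ 19 — no move.
  13: 13 XOR 12 = 1 < 13 — winning move (to 1).
  18: 18 XOR 12 = 30 ≥ 18 — no move.
That gives 1 winning move.

1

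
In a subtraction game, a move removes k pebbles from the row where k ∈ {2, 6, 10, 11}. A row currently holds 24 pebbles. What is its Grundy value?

Compute g(0), g(1), … for moves {2, 6, 10, 11}:
k:     0  1  2  3  4  5  6  7  8  9 10 11 12 13 14 15 16 17 18 19 20 21 22 23 24
g(k):  0  0  1  1  0  0  1  1  0  0  1  1  2  0  3  1  2  0  3  1  2  0  0  1  1
So g(24) = 1.

1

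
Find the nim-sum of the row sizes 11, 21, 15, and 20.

5

Compute the nim-sum pairwise:
11 ^ 21 = 30
30 ^ 15 = 17
17 ^ 20 = 5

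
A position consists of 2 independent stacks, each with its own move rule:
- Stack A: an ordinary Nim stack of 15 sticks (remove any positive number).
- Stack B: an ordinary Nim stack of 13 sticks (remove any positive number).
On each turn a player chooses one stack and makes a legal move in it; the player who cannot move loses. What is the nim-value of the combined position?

2

Stack A is a plain Nim stack of size 15, so its Grundy value is 15.
Stack B is a plain Nim stack of size 13, so its Grundy value is 13.
By the Sprague-Grundy theorem, the Grundy value of a sum of independent games is the XOR of the component values.
Combined value = 15 XOR 13 = 2.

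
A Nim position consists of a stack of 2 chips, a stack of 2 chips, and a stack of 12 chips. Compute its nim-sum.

12

Bitwise XOR of the heap sizes:
  0010  (2)
  0010  (2)
  1100  (12)
  ----
  1100  (12)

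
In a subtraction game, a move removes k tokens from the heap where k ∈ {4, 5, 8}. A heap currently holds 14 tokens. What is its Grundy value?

Compute g(0), g(1), … for moves {4, 5, 8}:
g(0) = mex{} = 0
g(1) = mex{} = 0
g(2) = mex{} = 0
g(3) = mex{} = 0
g(4) = mex{0} = 1
g(5) = mex{0} = 1
g(6) = mex{0} = 1
g(7) = mex{0} = 1
g(8) = mex{0,1} = 2
g(9) = mex{0,1} = 2
g(10) = mex{0,1} = 2
g(11) = mex{0,1} = 2
g(12) = mex{1,2} = 0
g(13) = mex{1,2} = 0
g(14) = mex{1,2} = 0
So g(14) = 0.

0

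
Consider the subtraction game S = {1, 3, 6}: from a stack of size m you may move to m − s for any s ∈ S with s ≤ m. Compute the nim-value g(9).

0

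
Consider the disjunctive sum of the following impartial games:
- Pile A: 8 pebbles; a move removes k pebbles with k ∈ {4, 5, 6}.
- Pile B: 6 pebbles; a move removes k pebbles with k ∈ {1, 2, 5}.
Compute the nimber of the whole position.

2

Grundy values for pile A (subtraction set {4, 5, 6}):
k:     0  1  2  3  4  5  6  7  8
g(k):  0  0  0  0  1  1  1  1  2
So g(8) = 2.
For pile B, compute g(0), g(1), … with moves {1, 2, 5}:
k:     0  1  2  3  4  5  6
g(k):  0  1  2  0  1  2  0
So g(6) = 0.
The value of a disjunctive sum is the nim-sum of the parts.
Combined value = 2 XOR 0 = 2.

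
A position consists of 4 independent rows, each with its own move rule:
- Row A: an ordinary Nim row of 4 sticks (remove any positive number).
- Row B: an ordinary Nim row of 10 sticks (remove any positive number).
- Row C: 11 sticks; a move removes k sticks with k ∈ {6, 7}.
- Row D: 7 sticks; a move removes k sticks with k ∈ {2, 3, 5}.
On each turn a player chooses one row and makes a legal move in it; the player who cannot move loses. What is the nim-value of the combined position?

15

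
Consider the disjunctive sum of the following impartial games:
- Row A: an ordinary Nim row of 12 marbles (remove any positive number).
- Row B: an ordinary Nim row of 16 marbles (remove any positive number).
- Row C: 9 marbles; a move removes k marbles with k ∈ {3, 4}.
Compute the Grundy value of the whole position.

Row A is a plain Nim row of size 12, so its Grundy value is 12.
Row B is a plain Nim row of size 16, so its Grundy value is 16.
Build the Grundy sequence for row C with g(k) = mex{g(k−s) : s ∈ {3, 4}, s ≤ k}:
k:     0  1  2  3  4  5  6  7  8  9
g(k):  0  0  0  1  1  1  2  0  0  0
So g(9) = 0.
By the Sprague-Grundy theorem, the Grundy value of a sum of independent games is the XOR of the component values.
Combined value = 12 ⊕ 16 ⊕ 0 = 28.

28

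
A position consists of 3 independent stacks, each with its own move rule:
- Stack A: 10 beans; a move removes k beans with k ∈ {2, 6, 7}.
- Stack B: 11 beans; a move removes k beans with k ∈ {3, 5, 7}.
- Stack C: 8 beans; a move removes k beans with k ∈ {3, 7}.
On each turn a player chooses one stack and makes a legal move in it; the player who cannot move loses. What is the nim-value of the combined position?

1

Grundy values for stack A (subtraction set {2, 6, 7}):
g(0) = mex{} = 0
g(1) = mex{} = 0
g(2) = mex{0} = 1
g(3) = mex{0} = 1
g(4) = mex{1} = 0
g(5) = mex{1} = 0
g(6) = mex{0} = 1
g(7) = mex{0} = 1
g(8) = mex{0,1} = 2
g(9) = mex{1} = 0
g(10) = mex{0,1,2} = 3
So g(10) = 3.
Build the Grundy sequence for stack B with g(k) = mex{g(k−s) : s ∈ {3, 5, 7}, s ≤ k}:
g(0) = mex{} = 0
g(1) = mex{} = 0
g(2) = mex{} = 0
g(3) = mex{0} = 1
g(4) = mex{0} = 1
g(5) = mex{0} = 1
g(6) = mex{0,1} = 2
g(7) = mex{0,1} = 2
g(8) = mex{0,1} = 2
g(9) = mex{0,1,2} = 3
g(10) = mex{1,2} = 0
g(11) = mex{1,2} = 0
So g(11) = 0.
For stack C, compute g(0), g(1), … with moves {3, 7}:
g(0) = mex{} = 0
g(1) = mex{} = 0
g(2) = mex{} = 0
g(3) = mex{0} = 1
g(4) = mex{0} = 1
g(5) = mex{0} = 1
g(6) = mex{1} = 0
g(7) = mex{0,1} = 2
g(8) = mex{0,1} = 2
So g(8) = 2.
The value of a disjunctive sum is the nim-sum of the parts.
Combined value = 3 ⊕ 0 ⊕ 2 = 1.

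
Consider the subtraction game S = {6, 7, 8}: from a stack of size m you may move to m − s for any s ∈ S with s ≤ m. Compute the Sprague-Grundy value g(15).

Build the Grundy sequence with g(k) = mex{g(k−s) : s ∈ {6, 7, 8}, s ≤ k}:
k:     0  1  2  3  4  5  6  7  8  9 10 11 12 13 14 15
g(k):  0  0  0  0  0  0  1  1  1  1  1  1  2  2  0  0
So g(15) = 0.

0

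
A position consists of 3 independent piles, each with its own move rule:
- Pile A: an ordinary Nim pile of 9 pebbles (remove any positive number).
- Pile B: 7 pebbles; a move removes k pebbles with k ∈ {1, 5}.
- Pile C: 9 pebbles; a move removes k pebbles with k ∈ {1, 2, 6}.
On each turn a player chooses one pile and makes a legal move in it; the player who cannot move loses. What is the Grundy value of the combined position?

Pile A is a plain Nim pile of size 9, so its Grundy value is 9.
For pile B, compute g(0), g(1), … with moves {1, 5}:
k:     0  1  2  3  4  5  6  7
g(k):  0  1  0  1  0  1  0  1
So g(7) = 1.
For pile C, compute g(0), g(1), … with moves {1, 2, 6}:
g(0) = mex{} = 0
g(1) = mex{0} = 1
g(2) = mex{0,1} = 2
g(3) = mex{1,2} = 0
g(4) = mex{0,2} = 1
g(5) = mex{0,1} = 2
g(6) = mex{0,1,2} = 3
g(7) = mex{1,2,3} = 0
g(8) = mex{0,2,3} = 1
g(9) = mex{0,1} = 2
So g(9) = 2.
By the Sprague-Grundy theorem, the Grundy value of a sum of independent games is the XOR of the component values.
Combined value = 9 XOR 1 XOR 2 = 10.

10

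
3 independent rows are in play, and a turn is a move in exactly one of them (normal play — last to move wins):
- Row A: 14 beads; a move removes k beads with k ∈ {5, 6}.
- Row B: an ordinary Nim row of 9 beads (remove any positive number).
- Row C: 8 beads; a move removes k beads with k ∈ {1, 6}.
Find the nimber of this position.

For row A, compute g(0), g(1), … with moves {5, 6}:
g(0) = mex{} = 0
g(1) = mex{} = 0
g(2) = mex{} = 0
g(3) = mex{} = 0
g(4) = mex{} = 0
g(5) = mex{0} = 1
g(6) = mex{0} = 1
g(7) = mex{0} = 1
g(8) = mex{0} = 1
g(9) = mex{0} = 1
g(10) = mex{0,1} = 2
g(11) = mex{1} = 0
g(12) = mex{1} = 0
g(13) = mex{1} = 0
g(14) = mex{1} = 0
So g(14) = 0.
Row B is a plain Nim row of size 9, so its Grundy value is 9.
For row C, compute g(0), g(1), … with moves {1, 6}:
k:     0  1  2  3  4  5  6  7  8
g(k):  0  1  0  1  0  1  2  0  1
So g(8) = 1.
The value of a disjunctive sum is the nim-sum of the parts.
Combined value = 0 XOR 9 XOR 1 = 8.

8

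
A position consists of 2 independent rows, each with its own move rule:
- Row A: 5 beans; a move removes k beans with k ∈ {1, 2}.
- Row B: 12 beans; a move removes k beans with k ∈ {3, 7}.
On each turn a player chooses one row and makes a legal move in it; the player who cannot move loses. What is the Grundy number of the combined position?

Grundy values for row A (subtraction set {1, 2}):
k:     0  1  2  3  4  5
g(k):  0  1  2  0  1  2
So g(5) = 2.
For row B, compute g(0), g(1), … with moves {3, 7}:
g(0) = mex{} = 0
g(1) = mex{} = 0
g(2) = mex{} = 0
g(3) = mex{0} = 1
g(4) = mex{0} = 1
g(5) = mex{0} = 1
g(6) = mex{1} = 0
g(7) = mex{0,1} = 2
g(8) = mex{0,1} = 2
g(9) = mex{0} = 1
g(10) = mex{1,2} = 0
g(11) = mex{1,2} = 0
g(12) = mex{1} = 0
So g(12) = 0.
By the Sprague-Grundy theorem, the Grundy value of a sum of independent games is the XOR of the component values.
Combined value = 2 ⊕ 0 = 2.

2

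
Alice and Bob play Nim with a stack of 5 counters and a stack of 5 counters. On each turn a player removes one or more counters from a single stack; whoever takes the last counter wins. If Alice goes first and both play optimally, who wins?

Write each in binary and XOR column by column:
  101  (5)
  101  (5)
  ---
  000  (0)
The nim-sum is 0, so this is a P-position: the player to move is in a losing position under optimal play; Alice is about to move from it and so loses — Bob wins.

Bob wins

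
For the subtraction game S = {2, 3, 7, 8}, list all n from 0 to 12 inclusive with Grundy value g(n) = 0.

Compute g(0), g(1), … for moves {2, 3, 7, 8}:
k:     0  1  2  3  4  5  6  7  8  9 10 11 12
g(k):  0  0  1  1  2  0  0  1  1  2  0  0  1
The P-positions (g = 0) in 0..12 are 0, 1, 5, 6, 10, 11.

0, 1, 5, 6, 10, 11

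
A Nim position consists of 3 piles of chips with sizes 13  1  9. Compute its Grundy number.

5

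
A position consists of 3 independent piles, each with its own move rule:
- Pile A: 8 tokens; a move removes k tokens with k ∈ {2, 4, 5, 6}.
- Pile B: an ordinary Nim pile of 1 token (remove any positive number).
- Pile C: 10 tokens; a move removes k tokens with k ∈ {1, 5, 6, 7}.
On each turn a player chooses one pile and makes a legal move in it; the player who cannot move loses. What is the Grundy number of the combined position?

3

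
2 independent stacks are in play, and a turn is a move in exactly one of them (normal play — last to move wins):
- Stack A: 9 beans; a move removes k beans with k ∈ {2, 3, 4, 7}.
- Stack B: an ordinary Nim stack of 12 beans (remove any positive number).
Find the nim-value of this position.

8

For stack A, compute g(0), g(1), … with moves {2, 3, 4, 7}:
g(0) = mex{} = 0
g(1) = mex{} = 0
g(2) = mex{0} = 1
g(3) = mex{0} = 1
g(4) = mex{0,1} = 2
g(5) = mex{0,1} = 2
g(6) = mex{1,2} = 0
g(7) = mex{0,1,2} = 3
g(8) = mex{0,2} = 1
g(9) = mex{0,1,2,3} = 4
So g(9) = 4.
Stack B is a plain Nim stack of size 12, so its Grundy value is 12.
By the Sprague-Grundy theorem, the Grundy value of a sum of independent games is the XOR of the component values.
Combined value = 4 XOR 12 = 8.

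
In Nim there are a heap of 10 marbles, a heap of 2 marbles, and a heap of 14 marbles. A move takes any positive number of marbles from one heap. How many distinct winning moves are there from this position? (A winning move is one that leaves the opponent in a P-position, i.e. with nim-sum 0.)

1

Nim-sum: 10 XOR 2 XOR 14 = 6.
The overall nim-sum is X = 6. A heap of size p has a winning move iff p XOR X < p (reduce it to p XOR X).
  10: 10 XOR 6 = 12 ≥ 10 — no move.
  2: 2 XOR 6 = 4 ≥ 2 — no move.
  14: 14 XOR 6 = 8 < 14 — winning move (to 8).
That gives 1 winning move.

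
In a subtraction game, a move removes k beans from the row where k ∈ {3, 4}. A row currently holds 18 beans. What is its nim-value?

1

Build the Grundy sequence with g(k) = mex{g(k−s) : s ∈ {3, 4}, s ≤ k}:
k:     0  1  2  3  4  5  6  7  8  9 10 11 12 13 14 15 16 17 18
g(k):  0  0  0  1  1  1  2  0  0  0  1  1  1  2  0  0  0  1  1
So g(18) = 1.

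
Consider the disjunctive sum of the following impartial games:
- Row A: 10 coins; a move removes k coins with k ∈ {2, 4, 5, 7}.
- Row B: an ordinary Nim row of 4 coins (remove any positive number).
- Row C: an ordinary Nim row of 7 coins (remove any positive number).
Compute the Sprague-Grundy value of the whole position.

3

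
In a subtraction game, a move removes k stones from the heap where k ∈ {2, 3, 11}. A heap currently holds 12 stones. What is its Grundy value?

1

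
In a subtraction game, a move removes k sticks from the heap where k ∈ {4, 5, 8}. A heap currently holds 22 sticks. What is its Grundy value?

Grundy values for subtraction set {4, 5, 8}:
k:     0  1  2  3  4  5  6  7  8  9 10 11 12 13 14 15 16 17 18 19 20 21 22
g(k):  0  0  0  0  1  1  1  1  2  2  2  2  0  0  0  0  1  1  1  1  2  2  2
So g(22) = 2.

2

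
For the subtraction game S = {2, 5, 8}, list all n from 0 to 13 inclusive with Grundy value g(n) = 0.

0, 1, 4, 7, 10, 11

Grundy values for subtraction set {2, 5, 8}:
g(0) = mex{} = 0
g(1) = mex{} = 0
g(2) = mex{0} = 1
g(3) = mex{0} = 1
g(4) = mex{1} = 0
g(5) = mex{0,1} = 2
g(6) = mex{0} = 1
g(7) = mex{1,2} = 0
g(8) = mex{0,1} = 2
g(9) = mex{0} = 1
g(10) = mex{1,2} = 0
g(11) = mex{1} = 0
g(12) = mex{0} = 1
g(13) = mex{0,2} = 1
The P-positions (g = 0) in 0..13 are 0, 1, 4, 7, 10, 11.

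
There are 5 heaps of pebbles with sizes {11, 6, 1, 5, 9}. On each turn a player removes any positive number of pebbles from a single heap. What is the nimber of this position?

Nim-sum: 11 ⊕ 6 ⊕ 1 ⊕ 5 ⊕ 9 = 0.

0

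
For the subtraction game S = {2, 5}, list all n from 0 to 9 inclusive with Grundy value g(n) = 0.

0, 1, 4, 7, 8

Compute g(0), g(1), … for moves {2, 5}:
k:     0  1  2  3  4  5  6  7  8  9
g(k):  0  0  1  1  0  2  1  0  0  1
The P-positions (g = 0) in 0..9 are 0, 1, 4, 7, 8.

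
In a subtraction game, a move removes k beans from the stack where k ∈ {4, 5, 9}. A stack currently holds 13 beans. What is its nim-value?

Build the Grundy sequence with g(k) = mex{g(k−s) : s ∈ {4, 5, 9}, s ≤ k}:
g(0) = mex{} = 0
g(1) = mex{} = 0
g(2) = mex{} = 0
g(3) = mex{} = 0
g(4) = mex{0} = 1
g(5) = mex{0} = 1
g(6) = mex{0} = 1
g(7) = mex{0} = 1
g(8) = mex{0,1} = 2
g(9) = mex{0,1} = 2
g(10) = mex{0,1} = 2
g(11) = mex{0,1} = 2
g(12) = mex{0,1,2} = 3
g(13) = mex{1,2} = 0
So g(13) = 0.

0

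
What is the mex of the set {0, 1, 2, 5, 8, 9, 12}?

The values 0, 1, 2 are all present; 3 is the first non-negative integer missing from the set.

3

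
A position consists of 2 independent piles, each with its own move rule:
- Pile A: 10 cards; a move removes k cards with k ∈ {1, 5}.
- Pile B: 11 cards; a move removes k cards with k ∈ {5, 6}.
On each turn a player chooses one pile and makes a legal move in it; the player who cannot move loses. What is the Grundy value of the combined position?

0

Grundy values for pile A (subtraction set {1, 5}):
k:     0  1  2  3  4  5  6  7  8  9 10
g(k):  0  1  0  1  0  1  0  1  0  1  0
So g(10) = 0.
Grundy values for pile B (subtraction set {5, 6}):
k:     0  1  2  3  4  5  6  7  8  9 10 11
g(k):  0  0  0  0  0  1  1  1  1  1  2  0
So g(11) = 0.
By the Sprague-Grundy theorem, the Grundy value of a sum of independent games is the XOR of the component values.
Combined value = 0 XOR 0 = 0.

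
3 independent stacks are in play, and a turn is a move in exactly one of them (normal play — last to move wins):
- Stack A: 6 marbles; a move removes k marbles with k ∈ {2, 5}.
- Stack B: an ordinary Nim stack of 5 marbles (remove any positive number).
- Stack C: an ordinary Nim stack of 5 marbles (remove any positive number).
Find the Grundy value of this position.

1

Build the Grundy sequence for stack A with g(k) = mex{g(k−s) : s ∈ {2, 5}, s ≤ k}:
g(0) = mex{} = 0
g(1) = mex{} = 0
g(2) = mex{0} = 1
g(3) = mex{0} = 1
g(4) = mex{1} = 0
g(5) = mex{0,1} = 2
g(6) = mex{0} = 1
So g(6) = 1.
Stack B is a plain Nim stack of size 5, so its Grundy value is 5.
Stack C is a plain Nim stack of size 5, so its Grundy value is 5.
By the Sprague-Grundy theorem, the Grundy value of a sum of independent games is the XOR of the component values.
Combined value = 1 ⊕ 5 ⊕ 5 = 1.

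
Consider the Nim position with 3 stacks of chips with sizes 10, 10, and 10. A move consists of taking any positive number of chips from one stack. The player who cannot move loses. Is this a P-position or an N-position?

N-position

Bitwise XOR of the heap sizes:
  1010  (10)
  1010  (10)
  1010  (10)
  ----
  1010  (10)
The nim-sum is 10 ≠ 0, so this is an N-position: the player to move can win.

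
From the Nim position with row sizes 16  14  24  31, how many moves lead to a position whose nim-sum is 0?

3

Compute the nim-sum pairwise:
16 ⊕ 14 = 30
30 ⊕ 24 = 6
6 ⊕ 31 = 25
The overall nim-sum is X = 25. A row of size p has a winning move iff p XOR X < p (reduce it to p XOR X).
  16: 16 XOR 25 = 9 < 16 — winning move (to 9).
  14: 14 XOR 25 = 23 ≥ 14 — no move.
  24: 24 XOR 25 = 1 < 24 — winning move (to 1).
  31: 31 XOR 25 = 6 < 31 — winning move (to 6).
That gives 3 winning moves.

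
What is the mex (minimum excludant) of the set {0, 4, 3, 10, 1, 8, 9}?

2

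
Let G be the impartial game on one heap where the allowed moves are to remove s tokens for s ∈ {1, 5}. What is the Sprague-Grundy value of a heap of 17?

1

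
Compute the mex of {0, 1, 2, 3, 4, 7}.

The values 0, 1, 2, 3, 4 are all present; 5 is the first non-negative integer missing from the set.

5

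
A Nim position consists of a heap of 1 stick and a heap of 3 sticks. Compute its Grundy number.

2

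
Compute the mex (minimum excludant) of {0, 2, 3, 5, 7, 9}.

1

0 is in the set but 1 is not, so the mex is 1.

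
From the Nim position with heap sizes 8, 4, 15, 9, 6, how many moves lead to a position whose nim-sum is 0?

Compute the nim-sum pairwise:
8 XOR 4 = 12
12 XOR 15 = 3
3 XOR 9 = 10
10 XOR 6 = 12
The overall nim-sum is X = 12. A heap of size p has a winning move iff p XOR X < p (reduce it to p XOR X).
  8: 8 XOR 12 = 4 < 8 — winning move (to 4).
  4: 4 XOR 12 = 8 ≥ 4 — no move.
  15: 15 XOR 12 = 3 < 15 — winning move (to 3).
  9: 9 XOR 12 = 5 < 9 — winning move (to 5).
  6: 6 XOR 12 = 10 ≥ 6 — no move.
That gives 3 winning moves.

3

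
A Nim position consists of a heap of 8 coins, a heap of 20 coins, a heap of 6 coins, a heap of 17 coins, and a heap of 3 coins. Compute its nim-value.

8

Compute the nim-sum pairwise:
8 ^ 20 = 28
28 ^ 6 = 26
26 ^ 17 = 11
11 ^ 3 = 8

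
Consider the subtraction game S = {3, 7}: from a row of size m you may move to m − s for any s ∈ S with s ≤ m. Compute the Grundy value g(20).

Grundy values for subtraction set {3, 7}:
k:     0  1  2  3  4  5  6  7  8  9 10 11 12 13 14 15 16 17 18 19 20
g(k):  0  0  0  1  1  1  0  2  2  1  0  0  0  1  1  1  0  2  2  1  0
So g(20) = 0.

0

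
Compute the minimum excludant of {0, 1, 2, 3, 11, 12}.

4

The values 0, 1, 2, 3 are all present; 4 is the first non-negative integer missing from the set.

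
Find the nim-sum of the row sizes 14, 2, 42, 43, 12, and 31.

Nim-sum: 14 ⊕ 2 ⊕ 42 ⊕ 43 ⊕ 12 ⊕ 31 = 30.

30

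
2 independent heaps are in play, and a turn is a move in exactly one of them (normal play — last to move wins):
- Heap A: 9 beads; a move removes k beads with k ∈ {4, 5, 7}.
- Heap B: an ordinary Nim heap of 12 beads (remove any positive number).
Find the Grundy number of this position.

14

For heap A, compute g(0), g(1), … with moves {4, 5, 7}:
k:     0  1  2  3  4  5  6  7  8  9
g(k):  0  0  0  0  1  1  1  1  2  2
So g(9) = 2.
Heap B is a plain Nim heap of size 12, so its Grundy value is 12.
The value of a disjunctive sum is the nim-sum of the parts.
Combined value = 2 ⊕ 12 = 14.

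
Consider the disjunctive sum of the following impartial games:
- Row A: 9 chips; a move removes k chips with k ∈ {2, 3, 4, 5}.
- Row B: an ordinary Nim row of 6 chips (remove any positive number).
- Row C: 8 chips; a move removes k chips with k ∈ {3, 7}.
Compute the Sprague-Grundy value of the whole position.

5

For row A, compute g(0), g(1), … with moves {2, 3, 4, 5}:
k:     0  1  2  3  4  5  6  7  8  9
g(k):  0  0  1  1  2  2  3  0  0  1
So g(9) = 1.
Row B is a plain Nim row of size 6, so its Grundy value is 6.
Build the Grundy sequence for row C with g(k) = mex{g(k−s) : s ∈ {3, 7}, s ≤ k}:
g(0) = mex{} = 0
g(1) = mex{} = 0
g(2) = mex{} = 0
g(3) = mex{0} = 1
g(4) = mex{0} = 1
g(5) = mex{0} = 1
g(6) = mex{1} = 0
g(7) = mex{0,1} = 2
g(8) = mex{0,1} = 2
So g(8) = 2.
The value of a disjunctive sum is the nim-sum of the parts.
Combined value = 1 XOR 6 XOR 2 = 5.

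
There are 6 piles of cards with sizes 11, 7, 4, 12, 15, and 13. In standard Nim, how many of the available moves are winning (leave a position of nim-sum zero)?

Write each in binary and XOR column by column:
  1011  (11)
  0111  (7)
  0100  (4)
  1100  (12)
  1111  (15)
  1101  (13)
  ----
  0110  (6)
The overall nim-sum is X = 6. A pile of size p has a winning move iff p XOR X < p (reduce it to p XOR X).
  11: 11 XOR 6 = 13 ≥ 11 — no move.
  7: 7 XOR 6 = 1 < 7 — winning move (to 1).
  4: 4 XOR 6 = 2 < 4 — winning move (to 2).
  12: 12 XOR 6 = 10 < 12 — winning move (to 10).
  15: 15 XOR 6 = 9 < 15 — winning move (to 9).
  13: 13 XOR 6 = 11 < 13 — winning move (to 11).
That gives 5 winning moves.

5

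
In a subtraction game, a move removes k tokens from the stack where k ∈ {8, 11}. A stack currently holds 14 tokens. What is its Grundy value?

1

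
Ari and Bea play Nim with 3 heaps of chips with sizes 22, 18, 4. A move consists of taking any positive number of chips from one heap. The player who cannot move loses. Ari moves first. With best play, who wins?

Bea wins

Nim-sum: 22 XOR 18 XOR 4 = 0.
The nim-sum is 0, so this is a P-position: the player to move is in a losing position under optimal play; Ari is about to move from it and so loses — Bea wins.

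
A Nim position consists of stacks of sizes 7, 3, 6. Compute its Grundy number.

Compute the nim-sum pairwise:
7 ⊕ 3 = 4
4 ⊕ 6 = 2

2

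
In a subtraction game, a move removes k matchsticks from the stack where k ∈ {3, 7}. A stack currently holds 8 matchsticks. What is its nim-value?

2

Grundy values for subtraction set {3, 7}:
g(0) = mex{} = 0
g(1) = mex{} = 0
g(2) = mex{} = 0
g(3) = mex{0} = 1
g(4) = mex{0} = 1
g(5) = mex{0} = 1
g(6) = mex{1} = 0
g(7) = mex{0,1} = 2
g(8) = mex{0,1} = 2
So g(8) = 2.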